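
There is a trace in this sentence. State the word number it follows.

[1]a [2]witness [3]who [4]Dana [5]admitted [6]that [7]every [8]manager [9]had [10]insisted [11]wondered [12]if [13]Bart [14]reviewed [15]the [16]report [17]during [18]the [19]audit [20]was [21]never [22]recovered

10

The displaced element is "a witness" (word 2).
It is linked across 2 clause boundaries (that → Ø).
It functions as the subject of "wondered", so the gap sits immediately after word 10 ("insisted").
Base order: Dana admitted that every manager had insisted that a witness wondered if Bart reviewed the report during the audit.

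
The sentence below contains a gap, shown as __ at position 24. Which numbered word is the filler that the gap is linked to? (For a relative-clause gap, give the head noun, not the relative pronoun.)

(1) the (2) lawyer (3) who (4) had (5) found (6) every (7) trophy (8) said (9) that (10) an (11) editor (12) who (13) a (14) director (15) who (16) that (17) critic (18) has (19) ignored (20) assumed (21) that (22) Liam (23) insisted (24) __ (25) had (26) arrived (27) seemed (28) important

The gap at 24 is the subject of "arrived", inside a relative clause.
The relative pronoun is "who" (word 12); it is bound by the head noun immediately before it.
Its filler is the head noun "editor", at word 11.

11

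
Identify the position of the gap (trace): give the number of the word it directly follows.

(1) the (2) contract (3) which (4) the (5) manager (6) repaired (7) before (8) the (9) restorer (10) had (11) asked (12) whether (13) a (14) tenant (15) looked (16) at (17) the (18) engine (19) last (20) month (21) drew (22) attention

The displaced element is "the contract" (word 2).
It functions as the direct object of "repaired", so the gap sits immediately after word 6 ("repaired").
Base order: The manager repaired the contract before the restorer had asked whether a tenant looked at the engine last month.

6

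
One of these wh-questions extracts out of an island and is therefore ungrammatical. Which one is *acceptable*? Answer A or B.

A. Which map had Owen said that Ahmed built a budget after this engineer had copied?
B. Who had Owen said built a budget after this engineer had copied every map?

In A, the wh-phrase is extracted from inside an adjunct island (introduced by "after"), which blocks movement.
In B, the extraction path crosses only that-complement boundaries, which are transparent.
So B is grammatical.

B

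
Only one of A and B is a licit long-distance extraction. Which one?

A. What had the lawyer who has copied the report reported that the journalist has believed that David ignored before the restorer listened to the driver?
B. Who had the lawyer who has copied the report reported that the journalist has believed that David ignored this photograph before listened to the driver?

A

In B, the wh-phrase is extracted from inside an adjunct island (introduced by "before"), which blocks movement.
In A, the extraction path crosses only that-complement boundaries, which are transparent.
So A is grammatical.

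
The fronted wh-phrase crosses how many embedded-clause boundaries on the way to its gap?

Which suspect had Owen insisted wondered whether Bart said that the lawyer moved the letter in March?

1

"which suspect" is extracted from the subject of "wondered".
Boundaries crossed, outermost first: [Ø] — 1 in total.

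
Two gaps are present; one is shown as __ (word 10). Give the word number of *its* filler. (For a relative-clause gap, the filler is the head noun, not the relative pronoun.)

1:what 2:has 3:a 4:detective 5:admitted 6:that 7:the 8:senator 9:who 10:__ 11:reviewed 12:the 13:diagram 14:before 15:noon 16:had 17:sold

The marked gap is inside the relative clause, the subject of "reviewed".
Its filler is the head noun "senator" (via "who"), at word 8.
(The other dependency links word 1 to a gap after word 17.)

8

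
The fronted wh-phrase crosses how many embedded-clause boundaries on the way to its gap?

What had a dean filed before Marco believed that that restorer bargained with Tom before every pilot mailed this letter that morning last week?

0

"what" originates inside the matrix clause — no clause boundary is crossed.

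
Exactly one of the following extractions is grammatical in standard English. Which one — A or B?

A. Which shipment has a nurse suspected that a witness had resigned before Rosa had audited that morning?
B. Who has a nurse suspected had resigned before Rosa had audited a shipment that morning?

In A, the wh-phrase is extracted from inside an adjunct island (introduced by "before"), which blocks movement.
In B, the extraction path crosses only that-complement boundaries, which are transparent.
So B is grammatical.

B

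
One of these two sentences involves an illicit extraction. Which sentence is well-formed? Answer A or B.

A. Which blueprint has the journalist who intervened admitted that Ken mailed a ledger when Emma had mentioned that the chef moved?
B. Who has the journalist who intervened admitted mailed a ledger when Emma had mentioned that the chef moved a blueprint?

B

In A, the wh-phrase is extracted from inside an adjunct island (introduced by "when"), which blocks movement.
In B, the extraction path crosses only that-complement boundaries, which are transparent.
So B is grammatical.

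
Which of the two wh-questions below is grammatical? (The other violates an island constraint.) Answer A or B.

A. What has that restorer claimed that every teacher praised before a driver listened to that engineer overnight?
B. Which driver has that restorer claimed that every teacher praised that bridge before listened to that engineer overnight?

A

In B, the wh-phrase is extracted from inside an adjunct island (introduced by "before"), which blocks movement.
In A, the extraction path crosses only that-complement boundaries, which are transparent.
So A is grammatical.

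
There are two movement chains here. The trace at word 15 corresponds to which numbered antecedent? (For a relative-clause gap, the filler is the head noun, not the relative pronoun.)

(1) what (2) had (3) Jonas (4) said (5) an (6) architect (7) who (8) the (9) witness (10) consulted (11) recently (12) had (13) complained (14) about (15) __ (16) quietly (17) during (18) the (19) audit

1

The marked gap is the object of the preposition "about" of "complained".
Its filler is the fronted wh-phrase "what", at word 1.
(The other dependency links word 6 to a gap after word 10.)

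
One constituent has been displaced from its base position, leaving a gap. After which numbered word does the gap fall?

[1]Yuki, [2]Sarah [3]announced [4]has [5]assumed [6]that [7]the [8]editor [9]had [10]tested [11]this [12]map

3

The displaced element is "Yuki" (word 1).
It is linked across 1 clause boundary (Ø).
It functions as the subject of "assumed", so the gap sits immediately after word 3 ("announced").
Base order: Sarah announced that Yuki has assumed that the editor had tested this map.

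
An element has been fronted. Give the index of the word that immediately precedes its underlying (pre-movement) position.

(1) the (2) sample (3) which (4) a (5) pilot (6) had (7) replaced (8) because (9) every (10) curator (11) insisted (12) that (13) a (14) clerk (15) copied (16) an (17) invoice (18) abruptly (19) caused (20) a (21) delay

7

The displaced element is "the sample" (word 2).
It functions as the direct object of "replaced", so the gap sits immediately after word 7 ("replaced").
Base order: A pilot had replaced the sample because every curator insisted that a clerk copied an invoice abruptly.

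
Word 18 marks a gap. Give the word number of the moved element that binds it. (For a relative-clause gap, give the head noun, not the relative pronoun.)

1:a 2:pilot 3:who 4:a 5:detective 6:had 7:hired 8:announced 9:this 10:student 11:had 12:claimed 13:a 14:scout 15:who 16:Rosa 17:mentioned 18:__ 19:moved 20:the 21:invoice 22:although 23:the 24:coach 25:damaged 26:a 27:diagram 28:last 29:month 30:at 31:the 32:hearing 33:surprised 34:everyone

The gap at 18 is the subject of "moved", inside a relative clause.
The relative pronoun is "who" (word 15); it is bound by the head noun immediately before it.
Its filler is the head noun "scout", at word 14.

14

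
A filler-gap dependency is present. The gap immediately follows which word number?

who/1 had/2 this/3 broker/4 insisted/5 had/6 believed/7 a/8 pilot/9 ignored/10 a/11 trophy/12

5

The displaced element is "who" (word 1).
It is linked across 1 clause boundary (Ø).
It functions as the subject of "believed", so the gap sits immediately after word 5 ("insisted").
Base order: This broker had insisted that who had believed a pilot ignored a trophy.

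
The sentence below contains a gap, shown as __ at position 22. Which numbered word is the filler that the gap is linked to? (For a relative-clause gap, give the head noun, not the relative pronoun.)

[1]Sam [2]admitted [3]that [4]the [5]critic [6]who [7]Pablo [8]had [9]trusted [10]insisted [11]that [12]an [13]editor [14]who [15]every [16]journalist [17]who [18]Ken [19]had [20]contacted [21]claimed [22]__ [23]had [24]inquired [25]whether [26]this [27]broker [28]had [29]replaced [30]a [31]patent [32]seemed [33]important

The gap at 22 is the subject of "inquired", inside a relative clause.
The relative pronoun is "who" (word 14); it is bound by the head noun immediately before it.
Its filler is the head noun "editor", at word 13.

13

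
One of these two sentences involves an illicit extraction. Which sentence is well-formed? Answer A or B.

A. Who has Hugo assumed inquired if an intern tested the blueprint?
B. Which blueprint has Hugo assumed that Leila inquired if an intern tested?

In B, the wh-phrase is extracted from inside a wh-island (introduced by "if"), which blocks movement.
In A, the extraction path crosses only that-complement boundaries, which are transparent.
So A is grammatical.

A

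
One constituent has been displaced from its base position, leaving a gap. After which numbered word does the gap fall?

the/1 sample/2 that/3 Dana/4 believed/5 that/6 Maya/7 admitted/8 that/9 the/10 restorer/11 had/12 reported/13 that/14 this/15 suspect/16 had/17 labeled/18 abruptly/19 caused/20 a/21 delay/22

18

The displaced element is "the sample" (word 2).
It is linked across 3 clause boundaries (that → that → that).
It functions as the direct object of "labeled", so the gap sits immediately after word 18 ("labeled").
Base order: Dana believed that Maya admitted that the restorer had reported that this suspect had labeled the sample abruptly.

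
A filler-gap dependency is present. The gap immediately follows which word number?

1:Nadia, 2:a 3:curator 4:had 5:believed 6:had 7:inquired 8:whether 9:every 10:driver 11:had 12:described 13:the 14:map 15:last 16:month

5

The displaced element is "Nadia" (word 1).
It is linked across 1 clause boundary (Ø).
It functions as the subject of "inquired", so the gap sits immediately after word 5 ("believed").
Base order: A curator had believed that Nadia had inquired whether every driver had described the map last month.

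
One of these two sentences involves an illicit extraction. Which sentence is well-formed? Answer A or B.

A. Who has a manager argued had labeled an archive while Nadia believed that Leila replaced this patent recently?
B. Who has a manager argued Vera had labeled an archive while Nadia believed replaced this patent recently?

In B, the wh-phrase is extracted from inside an adjunct island (introduced by "while"), which blocks movement.
In A, the extraction path crosses only that-complement boundaries, which are transparent.
So A is grammatical.

A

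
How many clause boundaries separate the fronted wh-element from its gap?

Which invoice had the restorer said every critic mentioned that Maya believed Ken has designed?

3

"which invoice" is extracted from the object of "designed".
Boundaries crossed, outermost first: [Ø], [that], [Ø] — 3 in total.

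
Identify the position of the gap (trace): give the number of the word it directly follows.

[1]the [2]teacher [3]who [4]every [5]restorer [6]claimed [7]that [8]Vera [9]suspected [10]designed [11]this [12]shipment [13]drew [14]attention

9

The displaced element is "the teacher" (word 2).
It is linked across 2 clause boundaries (that → Ø).
It functions as the subject of "designed", so the gap sits immediately after word 9 ("suspected").
Base order: Every restorer claimed that Vera suspected the teacher designed this shipment.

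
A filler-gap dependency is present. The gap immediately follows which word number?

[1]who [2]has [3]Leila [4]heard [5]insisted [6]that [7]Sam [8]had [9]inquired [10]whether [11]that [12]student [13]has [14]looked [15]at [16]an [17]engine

4

The displaced element is "who" (word 1).
It is linked across 1 clause boundary (Ø).
It functions as the subject of "insisted", so the gap sits immediately after word 4 ("heard").
Base order: Leila has heard that who insisted that Sam had inquired whether that student has looked at an engine.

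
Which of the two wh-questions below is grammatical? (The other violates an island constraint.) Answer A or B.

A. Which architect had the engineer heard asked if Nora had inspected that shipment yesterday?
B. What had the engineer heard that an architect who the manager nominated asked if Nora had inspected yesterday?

A

In B, the wh-phrase is extracted from inside a wh-island (introduced by "if"), which blocks movement.
In A, the extraction path crosses only that-complement boundaries, which are transparent.
So A is grammatical.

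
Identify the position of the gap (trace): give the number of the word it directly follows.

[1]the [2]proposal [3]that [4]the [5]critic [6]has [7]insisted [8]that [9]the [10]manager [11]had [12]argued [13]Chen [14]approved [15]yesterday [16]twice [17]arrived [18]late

The displaced element is "the proposal" (word 2).
It is linked across 2 clause boundaries (that → Ø).
It functions as the direct object of "approved", so the gap sits immediately after word 14 ("approved").
Base order: The critic has insisted that the manager had argued Chen approved the proposal yesterday twice.

14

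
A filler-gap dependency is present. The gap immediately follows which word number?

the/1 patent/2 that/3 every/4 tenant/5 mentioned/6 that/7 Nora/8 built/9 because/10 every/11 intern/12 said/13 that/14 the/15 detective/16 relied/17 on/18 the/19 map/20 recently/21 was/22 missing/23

9

The displaced element is "the patent" (word 2).
It is linked across 1 clause boundary (that).
It functions as the direct object of "built", so the gap sits immediately after word 9 ("built").
Base order: Every tenant mentioned that Nora built the patent because every intern said that the detective relied on the map recently.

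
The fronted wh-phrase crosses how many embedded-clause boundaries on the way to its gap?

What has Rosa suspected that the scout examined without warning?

1

"what" is extracted from the object of "examined".
Boundaries crossed, outermost first: [that] — 1 in total.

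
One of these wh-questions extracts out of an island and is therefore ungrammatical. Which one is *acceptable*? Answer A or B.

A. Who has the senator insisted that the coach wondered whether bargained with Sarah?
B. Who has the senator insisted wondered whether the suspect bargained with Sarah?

In A, the wh-phrase is extracted from inside a wh-island (introduced by "whether"), which blocks movement.
In B, the extraction path crosses only that-complement boundaries, which are transparent.
So B is grammatical.

B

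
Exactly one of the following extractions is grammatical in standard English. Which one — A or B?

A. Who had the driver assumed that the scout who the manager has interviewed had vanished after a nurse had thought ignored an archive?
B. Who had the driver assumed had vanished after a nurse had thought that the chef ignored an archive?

B

In A, the wh-phrase is extracted from inside an adjunct island (introduced by "after"), which blocks movement.
In B, the extraction path crosses only that-complement boundaries, which are transparent.
So B is grammatical.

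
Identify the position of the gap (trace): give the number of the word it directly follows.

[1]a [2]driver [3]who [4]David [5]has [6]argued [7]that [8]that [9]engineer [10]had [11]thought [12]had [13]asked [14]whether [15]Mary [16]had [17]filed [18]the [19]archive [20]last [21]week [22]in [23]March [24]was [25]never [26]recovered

The displaced element is "a driver" (word 2).
It is linked across 2 clause boundaries (that → Ø).
It functions as the subject of "asked", so the gap sits immediately after word 11 ("thought").
Base order: David has argued that that engineer had thought that a driver had asked whether Mary had filed the archive last week in March.

11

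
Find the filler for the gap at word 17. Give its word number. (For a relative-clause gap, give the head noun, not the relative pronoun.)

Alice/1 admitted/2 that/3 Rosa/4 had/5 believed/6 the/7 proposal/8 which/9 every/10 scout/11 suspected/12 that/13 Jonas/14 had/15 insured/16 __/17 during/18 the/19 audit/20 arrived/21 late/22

8

The gap at 17 is the object of "insured", inside a relative clause.
The relative pronoun is "which" (word 9); it is bound by the head noun immediately before it.
Its filler is the head noun "proposal", at word 8.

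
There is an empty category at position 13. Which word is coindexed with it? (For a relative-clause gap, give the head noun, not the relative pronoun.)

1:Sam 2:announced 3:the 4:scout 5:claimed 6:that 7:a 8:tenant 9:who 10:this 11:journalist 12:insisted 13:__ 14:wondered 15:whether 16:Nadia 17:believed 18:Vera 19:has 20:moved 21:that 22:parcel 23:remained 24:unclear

8

The gap at 13 is the subject of "wondered", inside a relative clause.
The relative pronoun is "who" (word 9); it is bound by the head noun immediately before it.
Its filler is the head noun "tenant", at word 8.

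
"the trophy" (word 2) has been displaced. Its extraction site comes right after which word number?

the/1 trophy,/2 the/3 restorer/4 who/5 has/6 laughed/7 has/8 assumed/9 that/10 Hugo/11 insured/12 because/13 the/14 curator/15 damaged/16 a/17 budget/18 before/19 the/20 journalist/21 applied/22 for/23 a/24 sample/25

The displaced element is "the trophy" (word 2).
It is linked across 1 clause boundary (that).
It functions as the direct object of "insured", so the gap sits immediately after word 12 ("insured").
Base order: The restorer who has laughed has assumed that Hugo insured the trophy because the curator damaged a budget before the journalist applied for a sample.

12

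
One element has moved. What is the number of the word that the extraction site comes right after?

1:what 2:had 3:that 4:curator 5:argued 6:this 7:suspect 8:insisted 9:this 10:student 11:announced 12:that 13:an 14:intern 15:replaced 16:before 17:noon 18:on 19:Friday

The displaced element is "what" (word 1).
It is linked across 3 clause boundaries (Ø → Ø → that).
It functions as the direct object of "replaced", so the gap sits immediately after word 15 ("replaced").
Base order: That curator had argued this suspect insisted this student announced that an intern replaced what before noon on Friday.

15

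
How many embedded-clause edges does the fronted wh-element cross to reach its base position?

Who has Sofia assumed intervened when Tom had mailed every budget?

1

"who" is extracted from the subject of "intervened".
Boundaries crossed, outermost first: [Ø] — 1 in total.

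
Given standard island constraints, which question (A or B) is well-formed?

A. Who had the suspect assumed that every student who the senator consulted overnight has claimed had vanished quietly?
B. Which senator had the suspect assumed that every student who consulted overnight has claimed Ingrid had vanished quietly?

In B, the wh-phrase is extracted from inside a complex-NP island (relative clause) (introduced by "who"), which blocks movement.
In A, the extraction path crosses only that-complement boundaries, which are transparent.
So A is grammatical.

A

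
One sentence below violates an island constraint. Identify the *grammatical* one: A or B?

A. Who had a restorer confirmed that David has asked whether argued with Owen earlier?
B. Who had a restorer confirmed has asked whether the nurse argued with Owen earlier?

B

In A, the wh-phrase is extracted from inside a wh-island (introduced by "whether"), which blocks movement.
In B, the extraction path crosses only that-complement boundaries, which are transparent.
So B is grammatical.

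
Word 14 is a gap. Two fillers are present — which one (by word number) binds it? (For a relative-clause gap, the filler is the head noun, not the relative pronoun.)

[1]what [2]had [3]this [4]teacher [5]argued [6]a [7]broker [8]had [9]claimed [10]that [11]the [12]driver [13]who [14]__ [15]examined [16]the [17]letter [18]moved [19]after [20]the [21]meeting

12

The marked gap is inside the relative clause, the subject of "examined".
Its filler is the head noun "driver" (via "who"), at word 12.
(The other dependency links word 1 to a gap after word 18.)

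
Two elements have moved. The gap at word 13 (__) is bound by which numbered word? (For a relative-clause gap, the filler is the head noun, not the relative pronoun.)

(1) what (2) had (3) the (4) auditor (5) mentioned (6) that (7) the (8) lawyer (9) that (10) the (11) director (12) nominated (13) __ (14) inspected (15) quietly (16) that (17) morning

The marked gap is inside the relative clause, the direct object of "nominated".
Its filler is the head noun "lawyer" (via "that"), at word 8.
(The other dependency links word 1 to a gap after word 14.)

8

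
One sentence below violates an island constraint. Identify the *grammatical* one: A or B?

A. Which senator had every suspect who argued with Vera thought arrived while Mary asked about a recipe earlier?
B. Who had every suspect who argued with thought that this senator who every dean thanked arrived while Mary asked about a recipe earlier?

A

In B, the wh-phrase is extracted from inside a complex-NP island (relative clause) (introduced by "who"), which blocks movement.
In A, the extraction path crosses only that-complement boundaries, which are transparent.
So A is grammatical.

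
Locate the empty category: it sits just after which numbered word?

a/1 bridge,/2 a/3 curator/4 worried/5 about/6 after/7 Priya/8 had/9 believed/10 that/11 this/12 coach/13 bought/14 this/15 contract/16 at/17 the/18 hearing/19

6

The displaced element is "a bridge" (word 2).
It functions as the object of the preposition "about" of "worried", so the gap sits immediately after word 6 ("about").
Base order: A curator worried about a bridge after Priya had believed that this coach bought this contract at the hearing.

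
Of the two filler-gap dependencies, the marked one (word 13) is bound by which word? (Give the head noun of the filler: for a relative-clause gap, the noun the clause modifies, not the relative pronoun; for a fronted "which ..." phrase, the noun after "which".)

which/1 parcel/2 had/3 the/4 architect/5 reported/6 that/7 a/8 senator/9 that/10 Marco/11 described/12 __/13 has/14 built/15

The marked gap is inside the relative clause, the direct object of "described".
Its filler is the head noun "senator" (via "that"), at word 9.
(The other dependency links word 2 to a gap after word 15.)

9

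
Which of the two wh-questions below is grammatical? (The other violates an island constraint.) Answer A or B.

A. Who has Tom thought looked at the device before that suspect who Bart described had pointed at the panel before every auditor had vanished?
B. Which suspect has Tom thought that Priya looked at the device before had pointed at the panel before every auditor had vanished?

In B, the wh-phrase is extracted from inside an adjunct island (introduced by "before"), which blocks movement.
In A, the extraction path crosses only that-complement boundaries, which are transparent.
So A is grammatical.

A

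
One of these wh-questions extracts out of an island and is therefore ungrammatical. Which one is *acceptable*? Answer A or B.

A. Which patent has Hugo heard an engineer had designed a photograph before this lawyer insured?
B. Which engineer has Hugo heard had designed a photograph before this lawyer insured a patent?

B

In A, the wh-phrase is extracted from inside an adjunct island (introduced by "before"), which blocks movement.
In B, the extraction path crosses only that-complement boundaries, which are transparent.
So B is grammatical.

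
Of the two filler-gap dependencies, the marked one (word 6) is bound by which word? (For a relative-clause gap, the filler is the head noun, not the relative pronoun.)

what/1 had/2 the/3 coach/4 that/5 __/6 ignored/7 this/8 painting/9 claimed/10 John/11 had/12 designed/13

4

The marked gap is inside the relative clause, the subject of "ignored".
Its filler is the head noun "coach" (via "that"), at word 4.
(The other dependency links word 1 to a gap after word 13.)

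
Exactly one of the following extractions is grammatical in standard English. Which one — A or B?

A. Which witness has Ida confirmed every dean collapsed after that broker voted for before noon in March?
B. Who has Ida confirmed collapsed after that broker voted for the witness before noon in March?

In A, the wh-phrase is extracted from inside an adjunct island (introduced by "after"), which blocks movement.
In B, the extraction path crosses only that-complement boundaries, which are transparent.
So B is grammatical.

B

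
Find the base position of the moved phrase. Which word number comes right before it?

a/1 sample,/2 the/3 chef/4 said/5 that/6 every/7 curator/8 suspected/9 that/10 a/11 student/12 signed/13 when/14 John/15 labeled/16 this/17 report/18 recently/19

The displaced element is "a sample" (word 2).
It is linked across 2 clause boundaries (that → that).
It functions as the direct object of "signed", so the gap sits immediately after word 13 ("signed").
Base order: The chef said that every curator suspected that a student signed a sample when John labeled this report recently.

13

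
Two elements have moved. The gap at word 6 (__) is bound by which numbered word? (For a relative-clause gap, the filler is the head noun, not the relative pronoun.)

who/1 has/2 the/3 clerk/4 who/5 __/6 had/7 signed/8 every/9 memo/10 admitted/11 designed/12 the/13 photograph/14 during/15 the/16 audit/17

The marked gap is inside the relative clause, the subject of "signed".
Its filler is the head noun "clerk" (via "who"), at word 4.
(The other dependency links word 1 to a gap after word 11.)

4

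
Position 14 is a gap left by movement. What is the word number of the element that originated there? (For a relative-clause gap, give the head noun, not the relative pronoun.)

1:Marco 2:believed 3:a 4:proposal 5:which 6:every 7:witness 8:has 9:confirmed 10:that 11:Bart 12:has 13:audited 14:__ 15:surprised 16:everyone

4

The gap at 14 is the object of "audited", inside a relative clause.
The relative pronoun is "which" (word 5); it is bound by the head noun immediately before it.
Its filler is the head noun "proposal", at word 4.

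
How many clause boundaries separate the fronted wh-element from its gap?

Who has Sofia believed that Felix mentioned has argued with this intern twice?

2

"who" is extracted from the subject of "argued".
Boundaries crossed, outermost first: [that], [Ø] — 2 in total.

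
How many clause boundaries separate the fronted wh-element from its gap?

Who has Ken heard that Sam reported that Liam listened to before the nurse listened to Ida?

2

"who" is extracted from the PP object of "listened".
Boundaries crossed, outermost first: [that], [that] — 2 in total.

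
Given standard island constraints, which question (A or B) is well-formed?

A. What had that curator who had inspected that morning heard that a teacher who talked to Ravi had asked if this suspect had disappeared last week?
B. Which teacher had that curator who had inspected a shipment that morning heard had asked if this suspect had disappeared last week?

B

In A, the wh-phrase is extracted from inside a complex-NP island (relative clause) (introduced by "who"), which blocks movement.
In B, the extraction path crosses only that-complement boundaries, which are transparent.
So B is grammatical.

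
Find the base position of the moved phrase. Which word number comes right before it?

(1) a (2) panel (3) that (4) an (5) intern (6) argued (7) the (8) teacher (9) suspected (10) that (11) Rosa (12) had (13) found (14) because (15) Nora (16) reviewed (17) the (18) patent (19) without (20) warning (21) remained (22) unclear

The displaced element is "a panel" (word 2).
It is linked across 2 clause boundaries (Ø → that).
It functions as the direct object of "found", so the gap sits immediately after word 13 ("found").
Base order: An intern argued the teacher suspected that Rosa had found a panel because Nora reviewed the patent without warning.

13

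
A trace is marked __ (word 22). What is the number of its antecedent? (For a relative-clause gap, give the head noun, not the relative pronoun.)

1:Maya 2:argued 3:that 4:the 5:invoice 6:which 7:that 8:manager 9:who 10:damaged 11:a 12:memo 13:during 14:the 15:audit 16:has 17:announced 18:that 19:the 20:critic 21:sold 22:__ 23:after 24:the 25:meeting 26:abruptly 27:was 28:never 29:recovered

The gap at 22 is the object of "sold", inside a relative clause.
The relative pronoun is "which" (word 6); it is bound by the head noun immediately before it.
Its filler is the head noun "invoice", at word 5.

5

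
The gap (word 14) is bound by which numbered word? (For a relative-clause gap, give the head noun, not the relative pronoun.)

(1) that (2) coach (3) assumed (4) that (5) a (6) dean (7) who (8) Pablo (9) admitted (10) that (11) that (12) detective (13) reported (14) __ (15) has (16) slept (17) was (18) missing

The gap at 14 is the subject of "slept", inside a relative clause.
The relative pronoun is "who" (word 7); it is bound by the head noun immediately before it.
Its filler is the head noun "dean", at word 6.

6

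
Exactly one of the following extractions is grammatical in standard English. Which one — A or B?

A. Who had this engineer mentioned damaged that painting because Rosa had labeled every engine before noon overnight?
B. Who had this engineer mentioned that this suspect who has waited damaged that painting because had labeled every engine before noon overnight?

In B, the wh-phrase is extracted from inside an adjunct island (introduced by "because"), which blocks movement.
In A, the extraction path crosses only that-complement boundaries, which are transparent.
So A is grammatical.

A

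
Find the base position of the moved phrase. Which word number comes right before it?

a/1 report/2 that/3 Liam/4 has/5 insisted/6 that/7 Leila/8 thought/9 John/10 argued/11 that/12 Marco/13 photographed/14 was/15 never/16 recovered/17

14

The displaced element is "a report" (word 2).
It is linked across 3 clause boundaries (that → Ø → that).
It functions as the direct object of "photographed", so the gap sits immediately after word 14 ("photographed").
Base order: Liam has insisted that Leila thought John argued that Marco photographed a report.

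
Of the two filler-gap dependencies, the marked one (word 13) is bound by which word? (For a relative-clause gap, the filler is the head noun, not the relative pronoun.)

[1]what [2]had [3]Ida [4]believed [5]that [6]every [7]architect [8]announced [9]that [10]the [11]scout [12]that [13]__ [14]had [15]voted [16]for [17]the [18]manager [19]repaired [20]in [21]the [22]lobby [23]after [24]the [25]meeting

11

The marked gap is inside the relative clause, the subject of "voted".
Its filler is the head noun "scout" (via "that"), at word 11.
(The other dependency links word 1 to a gap after word 19.)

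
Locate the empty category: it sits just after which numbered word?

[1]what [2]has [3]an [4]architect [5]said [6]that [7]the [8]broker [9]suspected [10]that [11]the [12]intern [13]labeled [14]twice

The displaced element is "what" (word 1).
It is linked across 2 clause boundaries (that → that).
It functions as the direct object of "labeled", so the gap sits immediately after word 13 ("labeled").
Base order: An architect has said that the broker suspected that the intern labeled what twice.

13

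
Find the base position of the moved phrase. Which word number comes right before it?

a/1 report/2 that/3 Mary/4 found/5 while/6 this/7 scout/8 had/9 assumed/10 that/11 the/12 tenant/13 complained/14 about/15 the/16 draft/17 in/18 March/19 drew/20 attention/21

5

The displaced element is "a report" (word 2).
It functions as the direct object of "found", so the gap sits immediately after word 5 ("found").
Base order: Mary found a report while this scout had assumed that the tenant complained about the draft in March.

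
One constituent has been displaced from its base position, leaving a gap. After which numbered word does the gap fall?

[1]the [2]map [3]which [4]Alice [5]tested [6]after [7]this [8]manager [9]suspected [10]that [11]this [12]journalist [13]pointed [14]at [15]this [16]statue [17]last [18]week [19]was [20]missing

The displaced element is "the map" (word 2).
It functions as the direct object of "tested", so the gap sits immediately after word 5 ("tested").
Base order: Alice tested the map after this manager suspected that this journalist pointed at this statue last week.

5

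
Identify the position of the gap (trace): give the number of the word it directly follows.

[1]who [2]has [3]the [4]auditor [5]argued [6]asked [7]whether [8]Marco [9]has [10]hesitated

5

The displaced element is "who" (word 1).
It is linked across 1 clause boundary (Ø).
It functions as the subject of "asked", so the gap sits immediately after word 5 ("argued").
Base order: The auditor has argued that who asked whether Marco has hesitated.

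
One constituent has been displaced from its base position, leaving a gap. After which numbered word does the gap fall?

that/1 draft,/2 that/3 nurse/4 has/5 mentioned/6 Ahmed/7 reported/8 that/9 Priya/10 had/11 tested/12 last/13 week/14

The displaced element is "that draft" (word 2).
It is linked across 2 clause boundaries (Ø → that).
It functions as the direct object of "tested", so the gap sits immediately after word 12 ("tested").
Base order: That nurse has mentioned Ahmed reported that Priya had tested that draft last week.

12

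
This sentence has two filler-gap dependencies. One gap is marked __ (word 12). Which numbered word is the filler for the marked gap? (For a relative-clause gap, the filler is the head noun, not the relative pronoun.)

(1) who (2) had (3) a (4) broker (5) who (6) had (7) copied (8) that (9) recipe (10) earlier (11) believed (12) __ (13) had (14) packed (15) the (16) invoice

1

The marked gap is the subject of "packed".
Its filler is the fronted wh-phrase "who", at word 1.
(The other dependency links word 4 to a gap after word 5.)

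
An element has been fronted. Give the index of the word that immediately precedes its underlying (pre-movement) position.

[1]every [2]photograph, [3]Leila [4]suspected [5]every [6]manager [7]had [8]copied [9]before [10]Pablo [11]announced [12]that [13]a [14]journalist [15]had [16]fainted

8

The displaced element is "every photograph" (word 2).
It is linked across 1 clause boundary (Ø).
It functions as the direct object of "copied", so the gap sits immediately after word 8 ("copied").
Base order: Leila suspected every manager had copied every photograph before Pablo announced that a journalist had fainted.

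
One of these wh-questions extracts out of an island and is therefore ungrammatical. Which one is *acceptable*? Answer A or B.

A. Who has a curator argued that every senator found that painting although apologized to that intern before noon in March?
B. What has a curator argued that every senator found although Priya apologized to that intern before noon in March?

B

In A, the wh-phrase is extracted from inside an adjunct island (introduced by "although"), which blocks movement.
In B, the extraction path crosses only that-complement boundaries, which are transparent.
So B is grammatical.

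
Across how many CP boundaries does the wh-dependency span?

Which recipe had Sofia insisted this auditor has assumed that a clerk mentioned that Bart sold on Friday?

3

"which recipe" is extracted from the object of "sold".
Boundaries crossed, outermost first: [Ø], [that], [that] — 3 in total.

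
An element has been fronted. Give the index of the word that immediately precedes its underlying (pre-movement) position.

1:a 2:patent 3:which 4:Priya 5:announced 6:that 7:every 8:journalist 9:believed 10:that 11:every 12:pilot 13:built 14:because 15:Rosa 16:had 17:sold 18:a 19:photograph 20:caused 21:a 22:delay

13

The displaced element is "a patent" (word 2).
It is linked across 2 clause boundaries (that → that).
It functions as the direct object of "built", so the gap sits immediately after word 13 ("built").
Base order: Priya announced that every journalist believed that every pilot built a patent because Rosa had sold a photograph.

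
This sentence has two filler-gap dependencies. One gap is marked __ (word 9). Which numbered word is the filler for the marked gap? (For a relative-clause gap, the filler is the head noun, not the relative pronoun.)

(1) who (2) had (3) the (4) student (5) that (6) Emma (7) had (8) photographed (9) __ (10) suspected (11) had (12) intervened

4

The marked gap is inside the relative clause, the direct object of "photographed".
Its filler is the head noun "student" (via "that"), at word 4.
(The other dependency links word 1 to a gap after word 10.)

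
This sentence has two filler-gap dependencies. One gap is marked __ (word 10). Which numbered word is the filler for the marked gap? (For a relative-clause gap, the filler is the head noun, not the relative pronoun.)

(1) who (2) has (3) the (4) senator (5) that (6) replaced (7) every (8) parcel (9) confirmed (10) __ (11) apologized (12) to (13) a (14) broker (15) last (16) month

The marked gap is the subject of "apologized".
Its filler is the fronted wh-phrase "who", at word 1.
(The other dependency links word 4 to a gap after word 5.)

1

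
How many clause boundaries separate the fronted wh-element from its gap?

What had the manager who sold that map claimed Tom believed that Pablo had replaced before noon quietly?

2

"what" is extracted from the object of "replaced".
Boundaries crossed, outermost first: [Ø], [that] — 2 in total.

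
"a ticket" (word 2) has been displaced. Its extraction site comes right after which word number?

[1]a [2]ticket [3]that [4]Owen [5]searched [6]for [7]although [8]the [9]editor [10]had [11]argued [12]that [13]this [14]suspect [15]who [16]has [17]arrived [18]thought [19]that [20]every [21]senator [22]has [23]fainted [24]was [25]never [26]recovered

The displaced element is "a ticket" (word 2).
It functions as the object of the preposition "for" of "searched", so the gap sits immediately after word 6 ("for").
Base order: Owen searched for a ticket although the editor had argued that this suspect who has arrived thought that every senator has fainted.

6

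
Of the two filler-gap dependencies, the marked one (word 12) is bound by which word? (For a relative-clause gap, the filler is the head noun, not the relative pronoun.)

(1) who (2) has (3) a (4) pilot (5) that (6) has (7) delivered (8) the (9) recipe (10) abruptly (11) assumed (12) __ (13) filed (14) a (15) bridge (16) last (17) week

The marked gap is the subject of "filed".
Its filler is the fronted wh-phrase "who", at word 1.
(The other dependency links word 4 to a gap after word 5.)

1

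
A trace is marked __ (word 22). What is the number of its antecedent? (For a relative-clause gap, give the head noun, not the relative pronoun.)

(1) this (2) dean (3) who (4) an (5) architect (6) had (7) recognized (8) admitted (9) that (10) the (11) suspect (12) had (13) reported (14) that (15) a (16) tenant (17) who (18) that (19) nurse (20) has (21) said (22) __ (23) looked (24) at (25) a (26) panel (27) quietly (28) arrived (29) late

16

The gap at 22 is the subject of "looked", inside a relative clause.
The relative pronoun is "who" (word 17); it is bound by the head noun immediately before it.
Its filler is the head noun "tenant", at word 16.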